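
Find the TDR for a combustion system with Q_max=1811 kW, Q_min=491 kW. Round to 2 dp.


TDR = Q_max / Q_min
TDR = 1811 / 491 = 3.69


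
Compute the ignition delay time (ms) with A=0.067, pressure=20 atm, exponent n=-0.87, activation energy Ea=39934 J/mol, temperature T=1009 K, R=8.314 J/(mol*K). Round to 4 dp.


tau = A * P^n * exp(Ea/(R*T))
P^n = 20^(-0.87) = 0.07380808
Ea/(R*T) = 39934/(8.314*1009) = 4.760380
exp(Ea/(R*T)) = 116.790305
tau = 0.067 * 0.07380808 * 116.790305 = 0.5775 ms


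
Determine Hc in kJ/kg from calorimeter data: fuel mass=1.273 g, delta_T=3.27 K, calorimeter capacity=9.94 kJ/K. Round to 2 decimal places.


Hc = C_cal * delta_T / m_fuel
Q_released = 9.94 * 3.27 = 32.5038 kJ
m_fuel = 1.273 g = 1.273/1000 kg = 0.001273 kg
Hc = 32.5038 / 0.001273 = 25533.23 kJ/kg


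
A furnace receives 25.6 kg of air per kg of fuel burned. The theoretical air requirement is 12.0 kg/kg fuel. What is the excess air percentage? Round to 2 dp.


Excess air = actual - stoichiometric = 25.6 - 12.0 = 13.60 kg/kg fuel
Excess air % = (excess / stoich) * 100 = (13.60 / 12.0) * 100 = 113.33%


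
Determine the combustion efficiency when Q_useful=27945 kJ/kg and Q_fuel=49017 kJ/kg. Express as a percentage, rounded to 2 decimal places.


Efficiency = (Q_useful / Q_fuel) * 100
Efficiency = (27945 / 49017) * 100
Efficiency = 0.5701 * 100 = 57.01%


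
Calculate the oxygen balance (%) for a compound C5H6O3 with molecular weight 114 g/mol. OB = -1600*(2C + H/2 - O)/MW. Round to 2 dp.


OB = -1600 * (2C + H/2 - O) / MW
Inner = 2*5 + 6/2 - 3 = 10.00
OB = -1600 * 10.00 / 114 = -140.35%


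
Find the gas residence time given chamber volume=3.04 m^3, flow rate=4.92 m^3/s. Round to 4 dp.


tau = V / Q_flow
tau = 3.04 / 4.92 = 0.6179 s


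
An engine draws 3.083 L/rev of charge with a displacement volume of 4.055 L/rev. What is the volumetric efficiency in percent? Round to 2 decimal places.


eta_v = (V_actual / V_disp) * 100
Ratio = 3.083 / 4.055 = 0.7603
eta_v = 0.7603 * 100 = 76.03%


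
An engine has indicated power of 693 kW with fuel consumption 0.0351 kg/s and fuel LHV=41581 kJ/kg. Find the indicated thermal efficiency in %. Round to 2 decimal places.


eta_ith = (IP / (mf * LHV)) * 100
Denominator = 0.0351 * 41581 = 1459.4931 kW
eta_ith = (693 / 1459.4931) * 100 = 47.48%


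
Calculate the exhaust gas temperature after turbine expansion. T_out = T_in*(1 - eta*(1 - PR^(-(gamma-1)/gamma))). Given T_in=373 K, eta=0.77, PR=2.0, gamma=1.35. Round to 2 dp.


T_out = T_in * (1 - eta * (1 - PR^(-(gamma-1)/gamma)))
Exponent = -(1.35-1)/1.35 = -0.25925926
PR^exp = 2.0^(-0.25925926) = 0.83551680
Factor = 1 - 0.77*(1 - 0.83551680) = 0.87334794
T_out = 373 * 0.87334794 = 325.76 K


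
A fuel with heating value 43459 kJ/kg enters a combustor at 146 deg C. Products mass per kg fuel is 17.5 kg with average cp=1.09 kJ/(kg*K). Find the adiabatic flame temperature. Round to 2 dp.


T_ad = T_in + Hc / (m_p * cp)
Denominator = 17.5 * 1.09 = 19.0750
Temperature rise = 43459 / 19.0750 = 2278.32 K
T_ad = 146 + 2278.32 = 2424.32 deg C


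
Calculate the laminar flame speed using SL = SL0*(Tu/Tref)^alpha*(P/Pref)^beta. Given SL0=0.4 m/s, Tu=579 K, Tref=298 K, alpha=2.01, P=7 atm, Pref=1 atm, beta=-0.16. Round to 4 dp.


SL = SL0 * (Tu/Tref)^alpha * (P/Pref)^beta
T ratio = 579/298 = 1.94295302
(T ratio)^alpha = 1.94295302^2.01 = 3.800224
(P/Pref)^beta = 7^(-0.16) = 0.732461
SL = 0.4 * 3.800224 * 0.732461 = 1.1134 m/s


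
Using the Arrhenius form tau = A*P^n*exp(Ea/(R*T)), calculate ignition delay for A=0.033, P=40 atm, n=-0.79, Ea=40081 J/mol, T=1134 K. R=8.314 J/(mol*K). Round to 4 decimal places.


tau = A * P^n * exp(Ea/(R*T))
P^n = 40^(-0.79) = 0.05424661
Ea/(R*T) = 40081/(8.314*1134) = 4.251239
exp(Ea/(R*T)) = 70.192294
tau = 0.033 * 0.05424661 * 70.192294 = 0.1257 ms


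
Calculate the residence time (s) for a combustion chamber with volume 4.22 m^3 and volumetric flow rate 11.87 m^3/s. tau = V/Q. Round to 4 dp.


tau = V / Q_flow
tau = 4.22 / 11.87 = 0.3555 s


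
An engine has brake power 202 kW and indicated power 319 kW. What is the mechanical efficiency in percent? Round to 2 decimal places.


eta_mech = (BP / IP) * 100
Ratio = 202 / 319 = 0.6332
eta_mech = 0.6332 * 100 = 63.32%


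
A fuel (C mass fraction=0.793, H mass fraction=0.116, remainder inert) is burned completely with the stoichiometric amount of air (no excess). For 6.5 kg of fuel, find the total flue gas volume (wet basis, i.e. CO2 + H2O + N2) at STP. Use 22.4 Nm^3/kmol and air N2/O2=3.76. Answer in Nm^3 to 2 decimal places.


Per kg fuel: CO2 = (C/12 kmol)*22.4 = (0.793/12)*22.4 = 1.48027 Nm^3
Per kg fuel: H2O = (H/2 kmol)*22.4 = (0.116/2)*22.4 = 1.29920 Nm^3
O2 needed per kg fuel = C/12 + H/4 = 0.793/12 + 0.116/4 = 0.09508333 kmol
Per kg fuel: N2 = O2*3.76*22.4 = 0.09508333*3.76*22.4 = 8.00830 Nm^3
Total per kg = 1.48027 + 1.29920 + 8.00830 = 10.78777 Nm^3
Total = 10.78777 * 6.5 = 70.12 Nm^3


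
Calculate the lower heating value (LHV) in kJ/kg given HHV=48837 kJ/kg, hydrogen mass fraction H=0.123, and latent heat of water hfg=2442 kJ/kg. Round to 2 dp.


LHV = HHV - hfg * 9 * H
Water correction = 2442 * 9 * 0.123 = 2703.294 kJ/kg
LHV = 48837 - 2703.294 = 46133.71 kJ/kg


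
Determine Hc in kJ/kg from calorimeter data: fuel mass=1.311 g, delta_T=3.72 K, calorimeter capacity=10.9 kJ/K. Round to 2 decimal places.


Hc = C_cal * delta_T / m_fuel
Q_released = 10.9 * 3.72 = 40.5480 kJ
m_fuel = 1.311 g = 1.311/1000 kg = 0.001311 kg
Hc = 40.5480 / 0.001311 = 30929.06 kJ/kg


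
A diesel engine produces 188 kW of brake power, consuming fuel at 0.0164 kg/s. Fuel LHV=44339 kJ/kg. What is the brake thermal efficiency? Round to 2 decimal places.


eta_BTE = (BP / (mf * LHV)) * 100
Denominator = 0.0164 * 44339 = 727.1596 kW
eta_BTE = (188 / 727.1596) * 100 = 25.85%


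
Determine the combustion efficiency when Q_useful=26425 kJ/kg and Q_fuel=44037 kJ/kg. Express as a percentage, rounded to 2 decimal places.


Efficiency = (Q_useful / Q_fuel) * 100
Efficiency = (26425 / 44037) * 100
Efficiency = 0.6001 * 100 = 60.01%


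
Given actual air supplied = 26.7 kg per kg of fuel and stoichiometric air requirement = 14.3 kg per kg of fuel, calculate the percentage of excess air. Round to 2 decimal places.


Excess air = actual - stoichiometric = 26.7 - 14.3 = 12.40 kg/kg fuel
Excess air % = (excess / stoich) * 100 = (12.40 / 14.3) * 100 = 86.71%


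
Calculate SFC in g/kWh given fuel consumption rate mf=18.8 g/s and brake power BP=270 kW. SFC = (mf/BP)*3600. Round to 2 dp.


SFC = (mf / BP) * 3600
Rate = 18.8 / 270 = 0.069630 g/(s*kW)
SFC = 0.069630 * 3600 = 250.67 g/kWh


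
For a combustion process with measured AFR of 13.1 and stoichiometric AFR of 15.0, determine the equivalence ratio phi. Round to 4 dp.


phi = AFR_stoich / AFR_actual
phi = 15.0 / 13.1 = 1.1450


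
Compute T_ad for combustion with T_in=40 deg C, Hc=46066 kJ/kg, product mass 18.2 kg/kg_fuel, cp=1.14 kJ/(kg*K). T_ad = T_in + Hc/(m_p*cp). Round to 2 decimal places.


T_ad = T_in + Hc / (m_p * cp)
Denominator = 18.2 * 1.14 = 20.7480
Temperature rise = 46066 / 20.7480 = 2220.26 K
T_ad = 40 + 2220.26 = 2260.26 deg C


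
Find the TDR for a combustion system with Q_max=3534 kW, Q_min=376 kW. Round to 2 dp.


TDR = Q_max / Q_min
TDR = 3534 / 376 = 9.40


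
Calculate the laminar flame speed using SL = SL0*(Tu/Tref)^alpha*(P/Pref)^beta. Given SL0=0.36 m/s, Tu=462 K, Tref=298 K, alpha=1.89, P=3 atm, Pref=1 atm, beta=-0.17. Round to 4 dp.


SL = SL0 * (Tu/Tref)^alpha * (P/Pref)^beta
T ratio = 462/298 = 1.55033557
(T ratio)^alpha = 1.55033557^1.89 = 2.290364
(P/Pref)^beta = 3^(-0.17) = 0.829639
SL = 0.36 * 2.290364 * 0.829639 = 0.6841 m/s


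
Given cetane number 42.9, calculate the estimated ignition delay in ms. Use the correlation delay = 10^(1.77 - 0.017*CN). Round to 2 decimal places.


delay = 10^(1.77 - 0.017*CN)
Exponent = 1.77 - 0.017*42.9 = 1.0407
delay = 10^1.0407 = 10.98 ms


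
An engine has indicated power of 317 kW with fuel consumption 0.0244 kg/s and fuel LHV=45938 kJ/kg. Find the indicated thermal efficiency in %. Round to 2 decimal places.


eta_ith = (IP / (mf * LHV)) * 100
Denominator = 0.0244 * 45938 = 1120.8872 kW
eta_ith = (317 / 1120.8872) * 100 = 28.28%


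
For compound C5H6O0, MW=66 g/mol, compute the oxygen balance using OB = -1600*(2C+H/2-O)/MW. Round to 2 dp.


OB = -1600 * (2C + H/2 - O) / MW
Inner = 2*5 + 6/2 - 0 = 13.00
OB = -1600 * 13.00 / 66 = -315.15%


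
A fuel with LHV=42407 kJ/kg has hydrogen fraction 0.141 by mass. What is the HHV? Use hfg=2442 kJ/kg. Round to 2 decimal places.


HHV = LHV + hfg * 9 * H
Water addition = 2442 * 9 * 0.141 = 3098.898 kJ/kg
HHV = 42407 + 3098.898 = 45505.90 kJ/kg


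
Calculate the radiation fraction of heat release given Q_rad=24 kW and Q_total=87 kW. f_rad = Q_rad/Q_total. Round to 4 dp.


f_rad = Q_rad / Q_total
f_rad = 24 / 87 = 0.2759


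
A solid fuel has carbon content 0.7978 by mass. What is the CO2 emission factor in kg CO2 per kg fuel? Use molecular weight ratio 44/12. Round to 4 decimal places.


EF = C_frac * (M_CO2 / M_C)
EF = 0.7978 * (44/12)
EF = 0.7978 * 3.666667 = 2.9253 kg_CO2/kg_fuel


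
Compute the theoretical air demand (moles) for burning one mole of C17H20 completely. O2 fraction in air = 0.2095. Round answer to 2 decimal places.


Balanced combustion: C17H20 + 22 O2 -> 17 CO2 + 10 H2O
O2 needed = C + H/4 = 17 + 20/4 = 22.00 moles
Air moles = O2 / 0.2095 = 22.00 / 0.2095 = 105.01 moles air


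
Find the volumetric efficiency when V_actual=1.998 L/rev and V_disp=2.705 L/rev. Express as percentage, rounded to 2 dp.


eta_v = (V_actual / V_disp) * 100
Ratio = 1.998 / 2.705 = 0.7386
eta_v = 0.7386 * 100 = 73.86%


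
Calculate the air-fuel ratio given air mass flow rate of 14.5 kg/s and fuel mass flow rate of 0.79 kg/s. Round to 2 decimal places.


AFR = m_air / m_fuel
AFR = 14.5 / 0.79 = 18.35


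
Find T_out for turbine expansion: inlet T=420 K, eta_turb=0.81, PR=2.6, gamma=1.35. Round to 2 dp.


T_out = T_in * (1 - eta * (1 - PR^(-(gamma-1)/gamma)))
Exponent = -(1.35-1)/1.35 = -0.25925926
PR^exp = 2.6^(-0.25925926) = 0.78057442
Factor = 1 - 0.81*(1 - 0.78057442) = 0.82226528
T_out = 420 * 0.82226528 = 345.35 K


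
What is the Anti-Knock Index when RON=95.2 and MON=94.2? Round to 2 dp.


AKI = (RON + MON) / 2
AKI = (95.2 + 94.2) / 2
AKI = 189.4 / 2 = 94.70


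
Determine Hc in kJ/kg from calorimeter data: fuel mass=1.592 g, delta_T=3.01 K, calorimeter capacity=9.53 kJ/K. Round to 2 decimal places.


Hc = C_cal * delta_T / m_fuel
Q_released = 9.53 * 3.01 = 28.6853 kJ
m_fuel = 1.592 g = 1.592/1000 kg = 0.001592 kg
Hc = 28.6853 / 0.001592 = 18018.40 kJ/kg


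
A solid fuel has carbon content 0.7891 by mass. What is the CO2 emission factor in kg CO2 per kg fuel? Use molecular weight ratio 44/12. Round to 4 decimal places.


EF = C_frac * (M_CO2 / M_C)
EF = 0.7891 * (44/12)
EF = 0.7891 * 3.666667 = 2.8934 kg_CO2/kg_fuel


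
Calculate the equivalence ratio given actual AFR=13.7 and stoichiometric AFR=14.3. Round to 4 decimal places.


phi = AFR_stoich / AFR_actual
phi = 14.3 / 13.7 = 1.0438


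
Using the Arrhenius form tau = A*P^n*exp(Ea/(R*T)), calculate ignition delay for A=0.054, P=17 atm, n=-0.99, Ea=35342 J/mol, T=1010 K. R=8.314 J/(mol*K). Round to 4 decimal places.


tau = A * P^n * exp(Ea/(R*T))
P^n = 17^(-0.99) = 0.06051396
Ea/(R*T) = 35342/(8.314*1010) = 4.208814
exp(Ea/(R*T)) = 67.276699
tau = 0.054 * 0.06051396 * 67.276699 = 0.2198 ms


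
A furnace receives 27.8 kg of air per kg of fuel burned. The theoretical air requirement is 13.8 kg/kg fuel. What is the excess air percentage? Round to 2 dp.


Excess air = actual - stoichiometric = 27.8 - 13.8 = 14.00 kg/kg fuel
Excess air % = (excess / stoich) * 100 = (14.00 / 13.8) * 100 = 101.45%


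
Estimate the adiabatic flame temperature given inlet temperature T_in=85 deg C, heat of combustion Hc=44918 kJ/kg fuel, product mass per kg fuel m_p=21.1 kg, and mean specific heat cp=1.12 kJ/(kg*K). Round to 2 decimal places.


T_ad = T_in + Hc / (m_p * cp)
Denominator = 21.1 * 1.12 = 23.6320
Temperature rise = 44918 / 23.6320 = 1900.73 K
T_ad = 85 + 1900.73 = 1985.73 deg C


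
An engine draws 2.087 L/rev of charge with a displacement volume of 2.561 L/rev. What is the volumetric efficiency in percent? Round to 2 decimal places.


eta_v = (V_actual / V_disp) * 100
Ratio = 2.087 / 2.561 = 0.8149
eta_v = 0.8149 * 100 = 81.49%


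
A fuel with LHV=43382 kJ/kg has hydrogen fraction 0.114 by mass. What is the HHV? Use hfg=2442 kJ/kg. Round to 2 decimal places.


HHV = LHV + hfg * 9 * H
Water addition = 2442 * 9 * 0.114 = 2505.492 kJ/kg
HHV = 43382 + 2505.492 = 45887.49 kJ/kg


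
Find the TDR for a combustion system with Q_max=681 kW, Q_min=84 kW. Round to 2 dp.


TDR = Q_max / Q_min
TDR = 681 / 84 = 8.11


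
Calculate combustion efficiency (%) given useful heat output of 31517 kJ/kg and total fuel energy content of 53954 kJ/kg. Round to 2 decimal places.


Efficiency = (Q_useful / Q_fuel) * 100
Efficiency = (31517 / 53954) * 100
Efficiency = 0.5841 * 100 = 58.41%


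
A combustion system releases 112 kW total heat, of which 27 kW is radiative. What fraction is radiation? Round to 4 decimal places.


f_rad = Q_rad / Q_total
f_rad = 27 / 112 = 0.2411


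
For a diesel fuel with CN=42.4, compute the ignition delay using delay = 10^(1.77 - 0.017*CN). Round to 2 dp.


delay = 10^(1.77 - 0.017*CN)
Exponent = 1.77 - 0.017*42.4 = 1.0492
delay = 10^1.0492 = 11.20 ms


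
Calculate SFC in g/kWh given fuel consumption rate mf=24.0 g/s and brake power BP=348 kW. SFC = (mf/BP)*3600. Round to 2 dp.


SFC = (mf / BP) * 3600
Rate = 24.0 / 348 = 0.068966 g/(s*kW)
SFC = 0.068966 * 3600 = 248.28 g/kWh


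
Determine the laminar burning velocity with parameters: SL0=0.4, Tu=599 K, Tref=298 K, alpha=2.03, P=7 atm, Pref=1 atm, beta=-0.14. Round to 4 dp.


SL = SL0 * (Tu/Tref)^alpha * (P/Pref)^beta
T ratio = 599/298 = 2.01006711
(T ratio)^alpha = 2.01006711^2.03 = 4.125888
(P/Pref)^beta = 7^(-0.14) = 0.761529
SL = 0.4 * 4.125888 * 0.761529 = 1.2568 m/s


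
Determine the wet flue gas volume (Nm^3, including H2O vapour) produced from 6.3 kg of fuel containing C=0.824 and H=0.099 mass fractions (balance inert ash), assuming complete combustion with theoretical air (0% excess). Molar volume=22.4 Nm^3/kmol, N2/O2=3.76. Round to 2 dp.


Per kg fuel: CO2 = (C/12 kmol)*22.4 = (0.824/12)*22.4 = 1.53813 Nm^3
Per kg fuel: H2O = (H/2 kmol)*22.4 = (0.099/2)*22.4 = 1.10880 Nm^3
O2 needed per kg fuel = C/12 + H/4 = 0.824/12 + 0.099/4 = 0.09341667 kmol
Per kg fuel: N2 = O2*3.76*22.4 = 0.09341667*3.76*22.4 = 7.86793 Nm^3
Total per kg = 1.53813 + 1.10880 + 7.86793 = 10.51486 Nm^3
Total = 10.51486 * 6.3 = 66.24 Nm^3


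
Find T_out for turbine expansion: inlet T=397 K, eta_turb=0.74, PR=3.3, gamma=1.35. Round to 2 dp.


T_out = T_in * (1 - eta * (1 - PR^(-(gamma-1)/gamma)))
Exponent = -(1.35-1)/1.35 = -0.25925926
PR^exp = 3.3^(-0.25925926) = 0.73378775
Factor = 1 - 0.74*(1 - 0.73378775) = 0.80300294
T_out = 397 * 0.80300294 = 318.79 K


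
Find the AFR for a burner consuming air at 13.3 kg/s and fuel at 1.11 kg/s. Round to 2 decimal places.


AFR = m_air / m_fuel
AFR = 13.3 / 1.11 = 11.98


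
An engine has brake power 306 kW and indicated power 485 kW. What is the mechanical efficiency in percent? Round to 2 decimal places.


eta_mech = (BP / IP) * 100
Ratio = 306 / 485 = 0.6309
eta_mech = 0.6309 * 100 = 63.09%


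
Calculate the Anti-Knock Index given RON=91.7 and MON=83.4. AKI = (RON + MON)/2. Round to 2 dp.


AKI = (RON + MON) / 2
AKI = (91.7 + 83.4) / 2
AKI = 175.1 / 2 = 87.55


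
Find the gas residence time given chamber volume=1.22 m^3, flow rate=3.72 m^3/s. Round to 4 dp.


tau = V / Q_flow
tau = 1.22 / 3.72 = 0.3280 s


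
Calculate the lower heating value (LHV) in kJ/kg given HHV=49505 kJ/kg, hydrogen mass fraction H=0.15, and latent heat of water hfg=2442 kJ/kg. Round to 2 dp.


LHV = HHV - hfg * 9 * H
Water correction = 2442 * 9 * 0.15 = 3296.700 kJ/kg
LHV = 49505 - 3296.700 = 46208.30 kJ/kg


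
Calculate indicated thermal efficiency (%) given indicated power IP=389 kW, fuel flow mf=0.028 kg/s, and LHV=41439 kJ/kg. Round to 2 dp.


eta_ith = (IP / (mf * LHV)) * 100
Denominator = 0.028 * 41439 = 1160.2920 kW
eta_ith = (389 / 1160.2920) * 100 = 33.53%


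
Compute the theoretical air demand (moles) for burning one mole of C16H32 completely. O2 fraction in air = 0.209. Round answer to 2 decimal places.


Balanced combustion: C16H32 + 24 O2 -> 16 CO2 + 16 H2O
O2 needed = C + H/4 = 16 + 32/4 = 24.00 moles
Air moles = O2 / 0.209 = 24.00 / 0.209 = 114.83 moles air


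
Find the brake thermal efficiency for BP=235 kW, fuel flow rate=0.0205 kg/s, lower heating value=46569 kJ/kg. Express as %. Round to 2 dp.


eta_BTE = (BP / (mf * LHV)) * 100
Denominator = 0.0205 * 46569 = 954.6645 kW
eta_BTE = (235 / 954.6645) * 100 = 24.62%


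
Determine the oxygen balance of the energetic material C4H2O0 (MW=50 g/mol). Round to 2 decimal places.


OB = -1600 * (2C + H/2 - O) / MW
Inner = 2*4 + 2/2 - 0 = 9.00
OB = -1600 * 9.00 / 50 = -288.00%


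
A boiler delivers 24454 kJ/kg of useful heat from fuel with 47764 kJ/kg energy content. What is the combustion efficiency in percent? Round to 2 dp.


Efficiency = (Q_useful / Q_fuel) * 100
Efficiency = (24454 / 47764) * 100
Efficiency = 0.5120 * 100 = 51.20%


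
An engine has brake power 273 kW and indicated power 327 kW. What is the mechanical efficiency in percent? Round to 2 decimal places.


eta_mech = (BP / IP) * 100
Ratio = 273 / 327 = 0.8349
eta_mech = 0.8349 * 100 = 83.49%


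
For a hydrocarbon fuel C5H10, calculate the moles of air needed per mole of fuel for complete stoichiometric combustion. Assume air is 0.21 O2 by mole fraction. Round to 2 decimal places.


Balanced combustion: C5H10 + 7.5 O2 -> 5 CO2 + 5 H2O
O2 needed = C + H/4 = 5 + 10/4 = 7.50 moles
Air moles = O2 / 0.21 = 7.50 / 0.21 = 35.71 moles air


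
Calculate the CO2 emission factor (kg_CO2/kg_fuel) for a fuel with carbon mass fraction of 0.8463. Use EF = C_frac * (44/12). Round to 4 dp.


EF = C_frac * (M_CO2 / M_C)
EF = 0.8463 * (44/12)
EF = 0.8463 * 3.666667 = 3.1031 kg_CO2/kg_fuel


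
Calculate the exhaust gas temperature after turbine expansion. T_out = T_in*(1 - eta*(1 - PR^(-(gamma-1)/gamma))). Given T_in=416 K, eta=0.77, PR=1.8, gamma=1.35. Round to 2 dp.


T_out = T_in * (1 - eta * (1 - PR^(-(gamma-1)/gamma)))
Exponent = -(1.35-1)/1.35 = -0.25925926
PR^exp = 1.8^(-0.25925926) = 0.85865408
Factor = 1 - 0.77*(1 - 0.85865408) = 0.89116364
T_out = 416 * 0.89116364 = 370.72 K


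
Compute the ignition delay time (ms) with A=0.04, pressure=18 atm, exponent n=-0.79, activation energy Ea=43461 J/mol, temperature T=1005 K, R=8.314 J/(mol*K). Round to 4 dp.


tau = A * P^n * exp(Ea/(R*T))
P^n = 18^(-0.79) = 0.10193767
Ea/(R*T) = 43461/(8.314*1005) = 5.201440
exp(Ea/(R*T)) = 181.533548
tau = 0.04 * 0.10193767 * 181.533548 = 0.7402 ms


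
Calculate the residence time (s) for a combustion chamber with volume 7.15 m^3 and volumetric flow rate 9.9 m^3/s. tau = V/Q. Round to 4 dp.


tau = V / Q_flow
tau = 7.15 / 9.9 = 0.7222 s


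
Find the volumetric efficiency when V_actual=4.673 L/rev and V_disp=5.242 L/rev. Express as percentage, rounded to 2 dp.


eta_v = (V_actual / V_disp) * 100
Ratio = 4.673 / 5.242 = 0.8915
eta_v = 0.8915 * 100 = 89.15%


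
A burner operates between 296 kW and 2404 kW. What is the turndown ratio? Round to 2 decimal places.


TDR = Q_max / Q_min
TDR = 2404 / 296 = 8.12


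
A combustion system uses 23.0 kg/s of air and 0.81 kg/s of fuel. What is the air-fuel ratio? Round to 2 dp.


AFR = m_air / m_fuel
AFR = 23.0 / 0.81 = 28.40


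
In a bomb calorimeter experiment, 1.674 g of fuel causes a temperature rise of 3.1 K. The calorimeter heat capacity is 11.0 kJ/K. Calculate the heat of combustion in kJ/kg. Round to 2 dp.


Hc = C_cal * delta_T / m_fuel
Q_released = 11.0 * 3.1 = 34.1000 kJ
m_fuel = 1.674 g = 1.674/1000 kg = 0.001674 kg
Hc = 34.1000 / 0.001674 = 20370.37 kJ/kg


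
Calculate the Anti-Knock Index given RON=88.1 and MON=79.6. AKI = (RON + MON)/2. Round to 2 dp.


AKI = (RON + MON) / 2
AKI = (88.1 + 79.6) / 2
AKI = 167.7 / 2 = 83.85


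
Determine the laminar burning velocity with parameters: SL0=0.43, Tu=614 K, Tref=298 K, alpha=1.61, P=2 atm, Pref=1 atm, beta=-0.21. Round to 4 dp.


SL = SL0 * (Tu/Tref)^alpha * (P/Pref)^beta
T ratio = 614/298 = 2.06040268
(T ratio)^alpha = 2.06040268^1.61 = 3.202306
(P/Pref)^beta = 2^(-0.21) = 0.864537
SL = 0.43 * 3.202306 * 0.864537 = 1.1905 m/s


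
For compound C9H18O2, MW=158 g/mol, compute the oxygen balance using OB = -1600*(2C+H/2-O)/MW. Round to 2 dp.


OB = -1600 * (2C + H/2 - O) / MW
Inner = 2*9 + 18/2 - 2 = 25.00
OB = -1600 * 25.00 / 158 = -253.16%


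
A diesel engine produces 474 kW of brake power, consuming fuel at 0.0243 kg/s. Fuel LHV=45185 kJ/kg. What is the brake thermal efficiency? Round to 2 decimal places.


eta_BTE = (BP / (mf * LHV)) * 100
Denominator = 0.0243 * 45185 = 1097.9955 kW
eta_BTE = (474 / 1097.9955) * 100 = 43.17%


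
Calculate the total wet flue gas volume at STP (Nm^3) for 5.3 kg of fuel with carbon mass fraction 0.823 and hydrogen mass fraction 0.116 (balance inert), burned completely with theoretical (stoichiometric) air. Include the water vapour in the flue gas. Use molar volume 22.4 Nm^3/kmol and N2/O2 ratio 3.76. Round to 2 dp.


Per kg fuel: CO2 = (C/12 kmol)*22.4 = (0.823/12)*22.4 = 1.53627 Nm^3
Per kg fuel: H2O = (H/2 kmol)*22.4 = (0.116/2)*22.4 = 1.29920 Nm^3
O2 needed per kg fuel = C/12 + H/4 = 0.823/12 + 0.116/4 = 0.09758333 kmol
Per kg fuel: N2 = O2*3.76*22.4 = 0.09758333*3.76*22.4 = 8.21886 Nm^3
Total per kg = 1.53627 + 1.29920 + 8.21886 = 11.05433 Nm^3
Total = 11.05433 * 5.3 = 58.59 Nm^3


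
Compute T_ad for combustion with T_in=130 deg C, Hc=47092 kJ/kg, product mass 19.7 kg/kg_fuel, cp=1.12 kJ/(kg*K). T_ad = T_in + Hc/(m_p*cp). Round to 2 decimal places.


T_ad = T_in + Hc / (m_p * cp)
Denominator = 19.7 * 1.12 = 22.0640
Temperature rise = 47092 / 22.0640 = 2134.34 K
T_ad = 130 + 2134.34 = 2264.34 deg C


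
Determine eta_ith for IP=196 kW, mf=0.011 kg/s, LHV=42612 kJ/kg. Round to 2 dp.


eta_ith = (IP / (mf * LHV)) * 100
Denominator = 0.011 * 42612 = 468.7320 kW
eta_ith = (196 / 468.7320) * 100 = 41.81%


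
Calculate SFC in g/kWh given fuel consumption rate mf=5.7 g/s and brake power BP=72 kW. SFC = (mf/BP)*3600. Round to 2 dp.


SFC = (mf / BP) * 3600
Rate = 5.7 / 72 = 0.079167 g/(s*kW)
SFC = 0.079167 * 3600 = 285.00 g/kWh


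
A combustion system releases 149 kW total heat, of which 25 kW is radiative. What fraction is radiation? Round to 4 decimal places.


f_rad = Q_rad / Q_total
f_rad = 25 / 149 = 0.1678


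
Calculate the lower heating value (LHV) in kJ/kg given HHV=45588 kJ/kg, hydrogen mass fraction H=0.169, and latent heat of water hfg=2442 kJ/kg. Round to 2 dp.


LHV = HHV - hfg * 9 * H
Water correction = 2442 * 9 * 0.169 = 3714.282 kJ/kg
LHV = 45588 - 3714.282 = 41873.72 kJ/kg


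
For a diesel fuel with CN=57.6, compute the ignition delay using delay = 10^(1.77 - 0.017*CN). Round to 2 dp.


delay = 10^(1.77 - 0.017*CN)
Exponent = 1.77 - 0.017*57.6 = 0.7908
delay = 10^0.7908 = 6.18 ms


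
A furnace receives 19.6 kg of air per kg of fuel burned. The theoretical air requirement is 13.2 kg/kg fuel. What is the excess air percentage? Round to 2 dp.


Excess air = actual - stoichiometric = 19.6 - 13.2 = 6.40 kg/kg fuel
Excess air % = (excess / stoich) * 100 = (6.40 / 13.2) * 100 = 48.48%


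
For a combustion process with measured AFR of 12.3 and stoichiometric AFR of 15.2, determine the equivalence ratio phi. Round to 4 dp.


phi = AFR_stoich / AFR_actual
phi = 15.2 / 12.3 = 1.2358


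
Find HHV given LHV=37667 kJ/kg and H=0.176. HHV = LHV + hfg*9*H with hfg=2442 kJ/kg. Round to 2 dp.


HHV = LHV + hfg * 9 * H
Water addition = 2442 * 9 * 0.176 = 3868.128 kJ/kg
HHV = 37667 + 3868.128 = 41535.13 kJ/kg


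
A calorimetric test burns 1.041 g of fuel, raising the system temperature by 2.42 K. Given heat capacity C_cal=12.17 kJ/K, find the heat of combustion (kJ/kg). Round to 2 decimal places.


Hc = C_cal * delta_T / m_fuel
Q_released = 12.17 * 2.42 = 29.4514 kJ
m_fuel = 1.041 g = 1.041/1000 kg = 0.001041 kg
Hc = 29.4514 / 0.001041 = 28291.45 kJ/kg


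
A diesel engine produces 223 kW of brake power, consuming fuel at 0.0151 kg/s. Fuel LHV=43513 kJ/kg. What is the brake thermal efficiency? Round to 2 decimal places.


eta_BTE = (BP / (mf * LHV)) * 100
Denominator = 0.0151 * 43513 = 657.0463 kW
eta_BTE = (223 / 657.0463) * 100 = 33.94%


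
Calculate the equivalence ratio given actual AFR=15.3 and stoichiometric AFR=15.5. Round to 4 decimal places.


phi = AFR_stoich / AFR_actual
phi = 15.5 / 15.3 = 1.0131


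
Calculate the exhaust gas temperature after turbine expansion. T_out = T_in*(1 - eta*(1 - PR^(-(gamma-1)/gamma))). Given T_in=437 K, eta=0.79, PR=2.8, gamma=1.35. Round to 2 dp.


T_out = T_in * (1 - eta * (1 - PR^(-(gamma-1)/gamma)))
Exponent = -(1.35-1)/1.35 = -0.25925926
PR^exp = 2.8^(-0.25925926) = 0.76572026
Factor = 1 - 0.79*(1 - 0.76572026) = 0.81491901
T_out = 437 * 0.81491901 = 356.12 K


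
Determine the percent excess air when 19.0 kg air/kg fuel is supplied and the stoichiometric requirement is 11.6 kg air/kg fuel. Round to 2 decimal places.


Excess air = actual - stoichiometric = 19.0 - 11.6 = 7.40 kg/kg fuel
Excess air % = (excess / stoich) * 100 = (7.40 / 11.6) * 100 = 63.79%


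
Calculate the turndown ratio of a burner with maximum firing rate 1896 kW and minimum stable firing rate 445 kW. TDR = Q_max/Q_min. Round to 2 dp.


TDR = Q_max / Q_min
TDR = 1896 / 445 = 4.26


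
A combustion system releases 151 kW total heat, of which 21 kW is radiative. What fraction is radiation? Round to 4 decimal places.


f_rad = Q_rad / Q_total
f_rad = 21 / 151 = 0.1391


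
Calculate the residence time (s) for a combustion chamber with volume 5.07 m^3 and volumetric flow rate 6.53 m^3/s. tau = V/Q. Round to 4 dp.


tau = V / Q_flow
tau = 5.07 / 6.53 = 0.7764 s


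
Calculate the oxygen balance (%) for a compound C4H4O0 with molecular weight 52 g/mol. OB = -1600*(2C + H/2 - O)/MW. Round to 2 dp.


OB = -1600 * (2C + H/2 - O) / MW
Inner = 2*4 + 4/2 - 0 = 10.00
OB = -1600 * 10.00 / 52 = -307.69%


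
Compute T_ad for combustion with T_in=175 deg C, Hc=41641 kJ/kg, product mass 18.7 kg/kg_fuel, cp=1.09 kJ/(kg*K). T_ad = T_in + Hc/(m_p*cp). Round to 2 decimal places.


T_ad = T_in + Hc / (m_p * cp)
Denominator = 18.7 * 1.09 = 20.3830
Temperature rise = 41641 / 20.3830 = 2042.93 K
T_ad = 175 + 2042.93 = 2217.93 deg C


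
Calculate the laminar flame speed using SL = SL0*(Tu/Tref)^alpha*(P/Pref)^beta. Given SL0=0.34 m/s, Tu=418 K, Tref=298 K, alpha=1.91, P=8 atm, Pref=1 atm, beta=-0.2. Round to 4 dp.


SL = SL0 * (Tu/Tref)^alpha * (P/Pref)^beta
T ratio = 418/298 = 1.40268456
(T ratio)^alpha = 1.40268456^1.91 = 1.908506
(P/Pref)^beta = 8^(-0.2) = 0.659754
SL = 0.34 * 1.908506 * 0.659754 = 0.4281 m/s


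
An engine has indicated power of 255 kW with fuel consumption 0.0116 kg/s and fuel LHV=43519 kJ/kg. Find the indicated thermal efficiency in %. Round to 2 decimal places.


eta_ith = (IP / (mf * LHV)) * 100
Denominator = 0.0116 * 43519 = 504.8204 kW
eta_ith = (255 / 504.8204) * 100 = 50.51%


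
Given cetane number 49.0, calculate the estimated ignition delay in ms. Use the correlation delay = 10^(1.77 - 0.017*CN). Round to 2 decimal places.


delay = 10^(1.77 - 0.017*CN)
Exponent = 1.77 - 0.017*49.0 = 0.9370
delay = 10^0.9370 = 8.65 ms


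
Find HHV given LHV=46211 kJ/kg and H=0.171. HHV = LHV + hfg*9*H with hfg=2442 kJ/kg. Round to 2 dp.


HHV = LHV + hfg * 9 * H
Water addition = 2442 * 9 * 0.171 = 3758.238 kJ/kg
HHV = 46211 + 3758.238 = 49969.24 kJ/kg


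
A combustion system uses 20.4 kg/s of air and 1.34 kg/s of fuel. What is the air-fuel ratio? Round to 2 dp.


AFR = m_air / m_fuel
AFR = 20.4 / 1.34 = 15.22


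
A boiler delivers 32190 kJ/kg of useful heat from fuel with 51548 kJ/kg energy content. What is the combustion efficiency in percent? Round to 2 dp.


Efficiency = (Q_useful / Q_fuel) * 100
Efficiency = (32190 / 51548) * 100
Efficiency = 0.6245 * 100 = 62.45%


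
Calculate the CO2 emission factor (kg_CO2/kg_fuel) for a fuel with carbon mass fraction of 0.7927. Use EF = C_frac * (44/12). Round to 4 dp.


EF = C_frac * (M_CO2 / M_C)
EF = 0.7927 * (44/12)
EF = 0.7927 * 3.666667 = 2.9066 kg_CO2/kg_fuel


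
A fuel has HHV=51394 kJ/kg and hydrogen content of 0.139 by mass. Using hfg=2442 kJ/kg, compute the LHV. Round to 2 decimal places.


LHV = HHV - hfg * 9 * H
Water correction = 2442 * 9 * 0.139 = 3054.942 kJ/kg
LHV = 51394 - 3054.942 = 48339.06 kJ/kg


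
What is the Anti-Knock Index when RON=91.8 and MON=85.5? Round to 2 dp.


AKI = (RON + MON) / 2
AKI = (91.8 + 85.5) / 2
AKI = 177.3 / 2 = 88.65


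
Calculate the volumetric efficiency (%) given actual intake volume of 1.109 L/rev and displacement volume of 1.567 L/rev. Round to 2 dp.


eta_v = (V_actual / V_disp) * 100
Ratio = 1.109 / 1.567 = 0.7077
eta_v = 0.7077 * 100 = 70.77%


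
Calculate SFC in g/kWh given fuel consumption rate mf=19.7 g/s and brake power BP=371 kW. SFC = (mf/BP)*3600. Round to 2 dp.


SFC = (mf / BP) * 3600
Rate = 19.7 / 371 = 0.053100 g/(s*kW)
SFC = 0.053100 * 3600 = 191.16 g/kWh


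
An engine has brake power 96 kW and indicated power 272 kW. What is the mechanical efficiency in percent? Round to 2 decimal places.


eta_mech = (BP / IP) * 100
Ratio = 96 / 272 = 0.3529
eta_mech = 0.3529 * 100 = 35.29%


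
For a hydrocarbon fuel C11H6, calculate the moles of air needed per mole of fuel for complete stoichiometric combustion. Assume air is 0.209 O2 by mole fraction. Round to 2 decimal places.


Balanced combustion: C11H6 + 12.5 O2 -> 11 CO2 + 3 H2O
O2 needed = C + H/4 = 11 + 6/4 = 12.50 moles
Air moles = O2 / 0.209 = 12.50 / 0.209 = 59.81 moles air


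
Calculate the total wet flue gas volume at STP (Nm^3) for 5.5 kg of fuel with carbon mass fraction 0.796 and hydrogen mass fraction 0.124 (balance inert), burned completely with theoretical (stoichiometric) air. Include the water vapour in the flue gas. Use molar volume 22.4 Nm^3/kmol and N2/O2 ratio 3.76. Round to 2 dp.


Per kg fuel: CO2 = (C/12 kmol)*22.4 = (0.796/12)*22.4 = 1.48587 Nm^3
Per kg fuel: H2O = (H/2 kmol)*22.4 = (0.124/2)*22.4 = 1.38880 Nm^3
O2 needed per kg fuel = C/12 + H/4 = 0.796/12 + 0.124/4 = 0.09733333 kmol
Per kg fuel: N2 = O2*3.76*22.4 = 0.09733333*3.76*22.4 = 8.19780 Nm^3
Total per kg = 1.48587 + 1.38880 + 8.19780 = 11.07247 Nm^3
Total = 11.07247 * 5.5 = 60.90 Nm^3


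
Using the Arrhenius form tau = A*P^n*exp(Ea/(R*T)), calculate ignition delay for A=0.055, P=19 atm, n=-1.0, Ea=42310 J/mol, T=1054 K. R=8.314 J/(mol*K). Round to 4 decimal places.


tau = A * P^n * exp(Ea/(R*T))
P^n = 19^(-1.0) = 0.05263158
Ea/(R*T) = 42310/(8.314*1054) = 4.828279
exp(Ea/(R*T)) = 124.995709
tau = 0.055 * 0.05263158 * 124.995709 = 0.3618 ms


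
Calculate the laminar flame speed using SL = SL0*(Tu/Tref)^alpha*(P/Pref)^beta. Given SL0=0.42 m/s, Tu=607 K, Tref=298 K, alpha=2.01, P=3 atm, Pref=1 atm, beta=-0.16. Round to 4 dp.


SL = SL0 * (Tu/Tref)^alpha * (P/Pref)^beta
T ratio = 607/298 = 2.03691275
(T ratio)^alpha = 2.03691275^2.01 = 4.178636
(P/Pref)^beta = 3^(-0.16) = 0.838804
SL = 0.42 * 4.178636 * 0.838804 = 1.4721 m/s


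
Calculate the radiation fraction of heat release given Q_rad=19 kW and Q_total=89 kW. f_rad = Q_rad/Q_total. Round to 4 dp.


f_rad = Q_rad / Q_total
f_rad = 19 / 89 = 0.2135


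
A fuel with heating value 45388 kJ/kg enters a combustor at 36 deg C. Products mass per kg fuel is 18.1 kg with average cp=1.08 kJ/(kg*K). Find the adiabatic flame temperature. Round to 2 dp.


T_ad = T_in + Hc / (m_p * cp)
Denominator = 18.1 * 1.08 = 19.5480
Temperature rise = 45388 / 19.5480 = 2321.87 K
T_ad = 36 + 2321.87 = 2357.87 deg C


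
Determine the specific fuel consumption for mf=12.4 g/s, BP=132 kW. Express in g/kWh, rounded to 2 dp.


SFC = (mf / BP) * 3600
Rate = 12.4 / 132 = 0.093939 g/(s*kW)
SFC = 0.093939 * 3600 = 338.18 g/kWh


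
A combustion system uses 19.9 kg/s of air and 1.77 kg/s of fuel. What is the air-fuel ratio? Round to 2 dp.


AFR = m_air / m_fuel
AFR = 19.9 / 1.77 = 11.24


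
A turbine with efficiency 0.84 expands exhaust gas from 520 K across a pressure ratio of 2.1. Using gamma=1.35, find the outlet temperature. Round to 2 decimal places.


T_out = T_in * (1 - eta * (1 - PR^(-(gamma-1)/gamma)))
Exponent = -(1.35-1)/1.35 = -0.25925926
PR^exp = 2.1^(-0.25925926) = 0.82501466
Factor = 1 - 0.84*(1 - 0.82501466) = 0.85301231
T_out = 520 * 0.85301231 = 443.57 K


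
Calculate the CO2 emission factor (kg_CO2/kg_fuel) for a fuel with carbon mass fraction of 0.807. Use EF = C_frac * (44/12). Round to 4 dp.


EF = C_frac * (M_CO2 / M_C)
EF = 0.807 * (44/12)
EF = 0.807 * 3.666667 = 2.9590 kg_CO2/kg_fuel


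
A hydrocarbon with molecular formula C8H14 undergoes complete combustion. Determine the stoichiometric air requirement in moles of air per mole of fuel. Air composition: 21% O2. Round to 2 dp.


Balanced combustion: C8H14 + 11.5 O2 -> 8 CO2 + 7 H2O
O2 needed = C + H/4 = 8 + 14/4 = 11.50 moles
Air moles = O2 / 0.21 = 11.50 / 0.21 = 54.76 moles air


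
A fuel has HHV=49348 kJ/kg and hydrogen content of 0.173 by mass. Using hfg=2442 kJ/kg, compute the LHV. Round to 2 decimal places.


LHV = HHV - hfg * 9 * H
Water correction = 2442 * 9 * 0.173 = 3802.194 kJ/kg
LHV = 49348 - 3802.194 = 45545.81 kJ/kg


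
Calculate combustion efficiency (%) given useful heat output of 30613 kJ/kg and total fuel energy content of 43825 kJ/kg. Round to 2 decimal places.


Efficiency = (Q_useful / Q_fuel) * 100
Efficiency = (30613 / 43825) * 100
Efficiency = 0.6985 * 100 = 69.85%


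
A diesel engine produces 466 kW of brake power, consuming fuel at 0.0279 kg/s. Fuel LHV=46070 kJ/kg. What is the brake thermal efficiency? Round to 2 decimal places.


eta_BTE = (BP / (mf * LHV)) * 100
Denominator = 0.0279 * 46070 = 1285.3530 kW
eta_BTE = (466 / 1285.3530) * 100 = 36.25%


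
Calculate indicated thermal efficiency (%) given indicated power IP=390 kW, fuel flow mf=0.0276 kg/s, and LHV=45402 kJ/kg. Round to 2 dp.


eta_ith = (IP / (mf * LHV)) * 100
Denominator = 0.0276 * 45402 = 1253.0952 kW
eta_ith = (390 / 1253.0952) * 100 = 31.12%


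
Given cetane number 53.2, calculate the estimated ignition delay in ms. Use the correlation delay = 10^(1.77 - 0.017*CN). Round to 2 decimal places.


delay = 10^(1.77 - 0.017*CN)
Exponent = 1.77 - 0.017*53.2 = 0.8656
delay = 10^0.8656 = 7.34 ms


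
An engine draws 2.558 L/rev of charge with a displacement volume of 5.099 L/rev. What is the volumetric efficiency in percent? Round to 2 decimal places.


eta_v = (V_actual / V_disp) * 100
Ratio = 2.558 / 5.099 = 0.5017
eta_v = 0.5017 * 100 = 50.17%


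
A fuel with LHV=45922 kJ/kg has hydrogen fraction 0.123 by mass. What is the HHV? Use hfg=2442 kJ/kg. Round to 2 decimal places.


HHV = LHV + hfg * 9 * H
Water addition = 2442 * 9 * 0.123 = 2703.294 kJ/kg
HHV = 45922 + 2703.294 = 48625.29 kJ/kg


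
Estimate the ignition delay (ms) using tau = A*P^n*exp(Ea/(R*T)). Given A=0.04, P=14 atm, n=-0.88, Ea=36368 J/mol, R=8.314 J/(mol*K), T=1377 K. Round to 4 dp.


tau = A * P^n * exp(Ea/(R*T))
P^n = 14^(-0.88) = 0.09804091
Ea/(R*T) = 36368/(8.314*1377) = 3.176695
exp(Ea/(R*T)) = 23.967399
tau = 0.04 * 0.09804091 * 23.967399 = 0.0940 ms


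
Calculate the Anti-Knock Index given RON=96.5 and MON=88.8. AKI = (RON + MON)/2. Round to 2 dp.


AKI = (RON + MON) / 2
AKI = (96.5 + 88.8) / 2
AKI = 185.3 / 2 = 92.65


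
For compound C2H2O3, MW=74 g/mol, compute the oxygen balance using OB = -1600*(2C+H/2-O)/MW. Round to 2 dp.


OB = -1600 * (2C + H/2 - O) / MW
Inner = 2*2 + 2/2 - 3 = 2.00
OB = -1600 * 2.00 / 74 = -43.24%


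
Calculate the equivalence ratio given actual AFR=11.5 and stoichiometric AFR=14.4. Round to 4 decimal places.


phi = AFR_stoich / AFR_actual
phi = 14.4 / 11.5 = 1.2522


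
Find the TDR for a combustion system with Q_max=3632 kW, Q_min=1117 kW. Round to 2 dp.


TDR = Q_max / Q_min
TDR = 3632 / 1117 = 3.25


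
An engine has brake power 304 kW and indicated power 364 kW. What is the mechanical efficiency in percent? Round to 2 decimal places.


eta_mech = (BP / IP) * 100
Ratio = 304 / 364 = 0.8352
eta_mech = 0.8352 * 100 = 83.52%


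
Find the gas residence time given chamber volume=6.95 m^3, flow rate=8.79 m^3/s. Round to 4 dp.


tau = V / Q_flow
tau = 6.95 / 8.79 = 0.7907 s


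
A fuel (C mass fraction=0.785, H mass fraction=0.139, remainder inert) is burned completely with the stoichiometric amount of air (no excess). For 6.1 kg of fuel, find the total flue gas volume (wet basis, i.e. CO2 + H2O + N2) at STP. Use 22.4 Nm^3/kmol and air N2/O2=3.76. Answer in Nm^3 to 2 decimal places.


Per kg fuel: CO2 = (C/12 kmol)*22.4 = (0.785/12)*22.4 = 1.46533 Nm^3
Per kg fuel: H2O = (H/2 kmol)*22.4 = (0.139/2)*22.4 = 1.55680 Nm^3
O2 needed per kg fuel = C/12 + H/4 = 0.785/12 + 0.139/4 = 0.10016667 kmol
Per kg fuel: N2 = O2*3.76*22.4 = 0.10016667*3.76*22.4 = 8.43644 Nm^3
Total per kg = 1.46533 + 1.55680 + 8.43644 = 11.45857 Nm^3
Total = 11.45857 * 6.1 = 69.90 Nm^3


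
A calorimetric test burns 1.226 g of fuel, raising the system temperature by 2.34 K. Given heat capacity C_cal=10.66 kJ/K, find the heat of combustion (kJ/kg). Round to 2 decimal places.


Hc = C_cal * delta_T / m_fuel
Q_released = 10.66 * 2.34 = 24.9444 kJ
m_fuel = 1.226 g = 1.226/1000 kg = 0.001226 kg
Hc = 24.9444 / 0.001226 = 20346.17 kJ/kg


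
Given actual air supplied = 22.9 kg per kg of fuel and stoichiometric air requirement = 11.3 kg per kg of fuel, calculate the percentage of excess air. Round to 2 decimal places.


Excess air = actual - stoichiometric = 22.9 - 11.3 = 11.60 kg/kg fuel
Excess air % = (excess / stoich) * 100 = (11.60 / 11.3) * 100 = 102.65%


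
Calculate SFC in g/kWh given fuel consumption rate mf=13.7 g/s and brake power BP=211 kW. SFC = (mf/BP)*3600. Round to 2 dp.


SFC = (mf / BP) * 3600
Rate = 13.7 / 211 = 0.064929 g/(s*kW)
SFC = 0.064929 * 3600 = 233.74 g/kWh


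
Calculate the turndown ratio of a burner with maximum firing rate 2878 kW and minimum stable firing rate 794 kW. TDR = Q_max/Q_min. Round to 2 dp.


TDR = Q_max / Q_min
TDR = 2878 / 794 = 3.62


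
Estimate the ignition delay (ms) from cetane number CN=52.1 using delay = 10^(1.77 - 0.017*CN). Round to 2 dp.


delay = 10^(1.77 - 0.017*CN)
Exponent = 1.77 - 0.017*52.1 = 0.8843
delay = 10^0.8843 = 7.66 ms


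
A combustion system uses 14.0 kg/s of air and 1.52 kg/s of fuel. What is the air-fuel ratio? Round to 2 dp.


AFR = m_air / m_fuel
AFR = 14.0 / 1.52 = 9.21


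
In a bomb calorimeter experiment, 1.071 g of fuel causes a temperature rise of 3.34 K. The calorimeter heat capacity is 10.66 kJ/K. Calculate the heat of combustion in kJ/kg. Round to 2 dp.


Hc = C_cal * delta_T / m_fuel
Q_released = 10.66 * 3.34 = 35.6044 kJ
m_fuel = 1.071 g = 1.071/1000 kg = 0.001071 kg
Hc = 35.6044 / 0.001071 = 33244.07 kJ/kg


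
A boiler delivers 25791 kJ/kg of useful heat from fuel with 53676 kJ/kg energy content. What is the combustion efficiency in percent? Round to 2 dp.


Efficiency = (Q_useful / Q_fuel) * 100
Efficiency = (25791 / 53676) * 100
Efficiency = 0.4805 * 100 = 48.05%
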